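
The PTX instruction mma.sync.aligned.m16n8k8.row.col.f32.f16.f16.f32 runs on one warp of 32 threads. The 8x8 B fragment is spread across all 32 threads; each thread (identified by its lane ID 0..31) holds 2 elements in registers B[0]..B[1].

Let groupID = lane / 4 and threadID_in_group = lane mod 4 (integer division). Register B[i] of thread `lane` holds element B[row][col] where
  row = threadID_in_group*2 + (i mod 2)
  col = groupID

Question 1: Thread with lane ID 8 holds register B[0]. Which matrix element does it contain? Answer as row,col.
0,2

L=8=>grp=8>>2=2, tig=8&3=0
[0]=>row 0·2+0=0  col grp=2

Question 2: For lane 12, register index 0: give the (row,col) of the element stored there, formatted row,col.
0,3

lane 12->12/4=3, 12 mod 4=0
i=0  r:2·0+0->0  c:3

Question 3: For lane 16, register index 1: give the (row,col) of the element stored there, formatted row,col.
16: grp=4,tig=0
[1] (0*2+1,4) = (1,4)

1,4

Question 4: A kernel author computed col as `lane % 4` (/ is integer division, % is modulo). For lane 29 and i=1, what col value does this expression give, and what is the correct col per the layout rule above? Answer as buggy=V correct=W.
`lane % 4`[29,1]->1
lane 29->29/4=7, 29 mod 4=1
i=1  r:2·1+1->3  c:7
col: 1 vs 7

buggy=1 correct=7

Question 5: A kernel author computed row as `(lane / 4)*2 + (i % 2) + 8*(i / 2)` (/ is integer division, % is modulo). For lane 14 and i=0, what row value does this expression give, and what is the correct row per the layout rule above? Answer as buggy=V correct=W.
buggy=6 correct=4

`(lane / 4)*2 + (i % 2) + 8*(i / 2)`[14,0]->6
L=14->g=14>>2=3, t=14&3=2
[0]->row 2·2+0=4  col g=3
row: 6 vs 4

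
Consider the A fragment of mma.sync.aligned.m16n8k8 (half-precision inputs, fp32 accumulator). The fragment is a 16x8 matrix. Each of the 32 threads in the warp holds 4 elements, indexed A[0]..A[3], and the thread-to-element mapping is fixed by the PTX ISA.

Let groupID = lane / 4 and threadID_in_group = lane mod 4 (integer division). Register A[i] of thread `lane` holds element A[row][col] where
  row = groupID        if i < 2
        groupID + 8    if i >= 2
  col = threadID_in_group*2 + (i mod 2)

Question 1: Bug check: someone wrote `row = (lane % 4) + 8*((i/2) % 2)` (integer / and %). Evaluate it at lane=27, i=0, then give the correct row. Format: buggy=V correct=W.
buggy=3 correct=6

`(lane % 4) + 8*((i/2) % 2)`[27,0]=>3
lane 27=>27/4=6, 27 mod 4=3
i=0  r:6+0=>6  c:2·3+0=>6
row: 3 vs 6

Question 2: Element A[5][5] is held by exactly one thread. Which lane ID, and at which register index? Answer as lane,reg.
22,1

r=5→G=5,rhi=0  c=5→T=2,p=1
L=5*4+2=22  i=0*2+1=1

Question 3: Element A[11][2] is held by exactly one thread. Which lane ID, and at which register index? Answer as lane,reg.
r=11⇒gr=3,Rb=1  c=2⇒th=1,odd=0
L=3*4+1=13  i=1*2+0=2

13,2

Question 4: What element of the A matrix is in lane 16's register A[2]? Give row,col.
L=16->g=16>>2=4, t=16&3=0
[2]->row 4+8=12  col 0·2+0=0

12,0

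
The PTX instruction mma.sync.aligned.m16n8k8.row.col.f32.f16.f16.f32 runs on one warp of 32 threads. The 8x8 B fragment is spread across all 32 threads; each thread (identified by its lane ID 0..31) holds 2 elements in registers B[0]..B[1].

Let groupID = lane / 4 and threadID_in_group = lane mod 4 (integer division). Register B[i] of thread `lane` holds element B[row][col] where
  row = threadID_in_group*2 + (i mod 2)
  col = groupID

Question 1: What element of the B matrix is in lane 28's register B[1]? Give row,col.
L=28⇒gr=28>>2=7, th=28&3=0
[1]⇒row 0·2+1=1  col gr=7

1,7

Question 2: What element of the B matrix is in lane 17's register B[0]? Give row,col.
2,4

lane 17→17/4=4, 17 mod 4=1
i=0  r:2·1+0→2  c:4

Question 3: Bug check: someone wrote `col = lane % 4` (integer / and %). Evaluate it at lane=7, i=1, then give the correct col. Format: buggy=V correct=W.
`lane % 4`[7,1]->3
L=7->g=7>>2=1, t=7&3=3
[1]->row 3·2+1=7  col g=1
col: 3 vs 1

buggy=3 correct=1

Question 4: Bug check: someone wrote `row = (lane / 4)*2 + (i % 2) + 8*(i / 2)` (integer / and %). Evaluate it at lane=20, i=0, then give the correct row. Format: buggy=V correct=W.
`(lane / 4)*2 + (i % 2) + 8*(i / 2)`[20,0]=>10
lane 20: grp=5 (20/4), tig=0 (20%4)
i=0: r=0*2+0=0, c=grp=5
row: 10 vs 0

buggy=10 correct=0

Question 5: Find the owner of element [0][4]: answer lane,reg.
16,0

c: 4->gid=4  r: 0->tid=0,i&1=0
L=4*4+0=16  i=0=0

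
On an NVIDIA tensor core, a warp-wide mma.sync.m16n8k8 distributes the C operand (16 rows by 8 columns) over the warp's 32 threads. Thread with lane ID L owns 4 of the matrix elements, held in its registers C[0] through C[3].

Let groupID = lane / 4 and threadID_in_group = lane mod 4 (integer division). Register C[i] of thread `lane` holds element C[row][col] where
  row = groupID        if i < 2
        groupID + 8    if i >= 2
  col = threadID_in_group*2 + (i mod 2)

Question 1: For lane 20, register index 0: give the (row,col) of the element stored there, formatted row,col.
5,0

20: gid=5,tid=0
[0] (5+0,0*2+0) = (5,0)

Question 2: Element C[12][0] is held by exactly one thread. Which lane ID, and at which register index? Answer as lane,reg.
16,2

r=12→G=4,rhi=1  c=0→T=0,p=0
L=4*4+0=16  i=1*2+0=2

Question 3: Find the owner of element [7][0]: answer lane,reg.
r=7->g=7,rb=0  c=0->t=0,b0=0
L=7*4+0=28  i=0*2+0=0

28,0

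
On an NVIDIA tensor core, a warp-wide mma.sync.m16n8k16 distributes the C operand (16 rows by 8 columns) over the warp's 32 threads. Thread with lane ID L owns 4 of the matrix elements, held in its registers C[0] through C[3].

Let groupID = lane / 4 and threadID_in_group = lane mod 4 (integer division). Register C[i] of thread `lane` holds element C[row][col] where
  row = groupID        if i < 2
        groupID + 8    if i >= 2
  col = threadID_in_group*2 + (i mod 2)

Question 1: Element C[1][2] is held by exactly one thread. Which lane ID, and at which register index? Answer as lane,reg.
5,0

r=1→G=1,rhi=0  c=2→T=1,p=0
L=1*4+1=5  i=0*2+0=0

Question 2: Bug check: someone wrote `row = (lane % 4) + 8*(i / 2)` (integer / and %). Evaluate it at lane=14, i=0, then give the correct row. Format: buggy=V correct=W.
buggy=2 correct=3

`(lane % 4) + 8*(i / 2)`[14,0]=>2
14: grp=3,tig=2
[0] (3+0,2*2+0) = (3,4)
row: 2 vs 3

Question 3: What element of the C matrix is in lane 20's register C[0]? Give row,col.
L=20->g=20>>2=5, t=20&3=0
[0]->row 5+0=5  col 0·2+0=0

5,0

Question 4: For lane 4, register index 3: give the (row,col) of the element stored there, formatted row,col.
4: gr=1,th=0
[3] (1+8,0*2+1) = (9,1)

9,1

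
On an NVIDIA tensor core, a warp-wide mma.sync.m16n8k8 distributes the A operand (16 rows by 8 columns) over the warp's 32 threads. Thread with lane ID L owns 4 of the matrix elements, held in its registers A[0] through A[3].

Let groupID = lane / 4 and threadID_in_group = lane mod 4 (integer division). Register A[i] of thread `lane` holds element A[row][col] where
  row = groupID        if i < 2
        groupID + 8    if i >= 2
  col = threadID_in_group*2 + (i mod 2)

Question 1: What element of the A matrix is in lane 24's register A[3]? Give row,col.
lane 24: grp=6 (24/4), tig=0 (24%4)
i=3: r=6+8=14, c=0*2+1=1

14,1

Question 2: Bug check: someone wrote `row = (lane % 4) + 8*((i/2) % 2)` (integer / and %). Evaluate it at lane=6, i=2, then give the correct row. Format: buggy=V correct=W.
`(lane % 4) + 8*((i/2) % 2)`[6,2]⇒10
lane 6: gr=1 (6/4), th=2 (6%4)
i=2: r=1+8=9, c=2*2+0=4
row: 10 vs 9

buggy=10 correct=9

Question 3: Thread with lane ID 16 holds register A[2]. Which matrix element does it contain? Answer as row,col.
lane 16→16/4=4, 16 mod 4=0
i=2  r:4+8→12  c:2·0+0→0

12,0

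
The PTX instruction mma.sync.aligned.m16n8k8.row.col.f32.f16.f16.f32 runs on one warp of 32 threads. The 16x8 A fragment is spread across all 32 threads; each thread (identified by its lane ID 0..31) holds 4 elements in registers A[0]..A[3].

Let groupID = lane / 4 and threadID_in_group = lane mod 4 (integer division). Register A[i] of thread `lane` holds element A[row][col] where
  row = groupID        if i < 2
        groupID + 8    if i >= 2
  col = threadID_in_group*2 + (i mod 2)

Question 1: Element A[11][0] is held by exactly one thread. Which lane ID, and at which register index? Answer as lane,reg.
12,2

r:11=>grp=3,rB=1  c:0=>tig=0,lo=0
L=3*4+0=12  i=1*2+0=2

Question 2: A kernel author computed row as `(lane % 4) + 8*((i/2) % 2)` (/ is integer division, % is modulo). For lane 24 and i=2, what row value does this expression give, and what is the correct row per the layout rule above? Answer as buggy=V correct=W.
buggy=8 correct=14

`(lane % 4) + 8*((i/2) % 2)`[24,2]=>8
24: grp=6,tig=0
[2] (6+8,0*2+0) = (14,0)
row: 8 vs 14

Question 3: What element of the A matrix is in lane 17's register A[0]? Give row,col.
lane 17: gr=4 (17/4), th=1 (17%4)
i=0: r=4+0=4, c=1*2+0=2

4,2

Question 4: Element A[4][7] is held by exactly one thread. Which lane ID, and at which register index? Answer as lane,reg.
19,1

r: 4->gid=4,r8=0  c: 7->tid=3,i&1=1
L=4*4+3=19  i=0*2+1=1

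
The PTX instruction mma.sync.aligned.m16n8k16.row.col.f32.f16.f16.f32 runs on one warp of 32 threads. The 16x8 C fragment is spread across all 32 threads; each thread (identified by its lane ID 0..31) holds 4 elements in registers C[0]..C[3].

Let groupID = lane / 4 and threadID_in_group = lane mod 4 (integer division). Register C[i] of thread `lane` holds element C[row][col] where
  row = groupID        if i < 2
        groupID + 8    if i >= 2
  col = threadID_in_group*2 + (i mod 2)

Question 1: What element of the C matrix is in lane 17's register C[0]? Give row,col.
L=17->gid=17>>2=4, tid=17&3=1
[0]->row 4+0=4  col 1·2+0=2

4,2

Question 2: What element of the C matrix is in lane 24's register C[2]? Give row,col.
lane 24: gr=6 (24/4), th=0 (24%4)
i=2: r=6+8=14, c=0*2+0=0

14,0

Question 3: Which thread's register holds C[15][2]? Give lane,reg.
r: 15->gid=7,r8=1  c: 2->tid=1,i&1=0
L=7*4+1=29  i=1*2+0=2

29,2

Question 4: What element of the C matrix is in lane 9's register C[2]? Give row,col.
10,2

L=9=>grp=9>>2=2, tig=9&3=1
[2]=>row 2+8=10  col 1·2+0=2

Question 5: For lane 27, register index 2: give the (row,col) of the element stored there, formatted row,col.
lane 27: gid=6 (27/4), tid=3 (27%4)
i=2: r=6+8=14, c=3*2+0=6

14,6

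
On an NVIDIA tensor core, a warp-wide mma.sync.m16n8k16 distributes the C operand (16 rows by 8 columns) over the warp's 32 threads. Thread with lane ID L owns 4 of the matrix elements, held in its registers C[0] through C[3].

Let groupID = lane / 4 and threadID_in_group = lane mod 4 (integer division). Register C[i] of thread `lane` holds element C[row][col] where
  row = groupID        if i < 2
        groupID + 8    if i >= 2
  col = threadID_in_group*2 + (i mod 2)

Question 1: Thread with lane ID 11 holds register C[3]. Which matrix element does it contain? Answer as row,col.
lane 11: G=2 (11/4), T=3 (11%4)
i=3: r=2+8=10, c=3*2+1=7

10,7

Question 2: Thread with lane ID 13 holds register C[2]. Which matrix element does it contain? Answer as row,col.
13: g=3,t=1
[2] (3+8,1*2+0) = (11,2)

11,2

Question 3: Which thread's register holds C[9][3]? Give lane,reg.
r:9=>grp=1,rB=1  c:3=>tig=1,lo=1
L=1*4+1=5  i=1*2+1=3

5,3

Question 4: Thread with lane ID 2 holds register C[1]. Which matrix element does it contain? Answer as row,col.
0,5

L=2->gid=2>>2=0, tid=2&3=2
[1]->row 0+0=0  col 2·2+1=5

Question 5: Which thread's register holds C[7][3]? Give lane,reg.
r=7->g=7,rb=0  c=3->t=1,b0=1
L=7*4+1=29  i=0*2+1=1

29,1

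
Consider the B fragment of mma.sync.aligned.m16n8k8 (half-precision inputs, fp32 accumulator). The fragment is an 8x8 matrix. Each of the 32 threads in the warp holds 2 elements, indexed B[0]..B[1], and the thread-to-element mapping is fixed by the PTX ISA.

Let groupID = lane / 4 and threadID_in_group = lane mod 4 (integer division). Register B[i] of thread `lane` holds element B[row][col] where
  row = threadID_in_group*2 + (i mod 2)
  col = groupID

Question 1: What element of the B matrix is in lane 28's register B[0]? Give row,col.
lane 28: g=7 (28/4), t=0 (28%4)
i=0: r=0*2+0=0, c=g=7

0,7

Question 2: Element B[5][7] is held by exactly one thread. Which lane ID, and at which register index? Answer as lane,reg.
c:7=>grp=7  r:5=>tig=2,lo=1
L=7*4+2=30  i=1=1

30,1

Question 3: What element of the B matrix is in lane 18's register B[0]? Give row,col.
L=18⇒gr=18>>2=4, th=18&3=2
[0]⇒row 2·2+0=4  col gr=4

4,4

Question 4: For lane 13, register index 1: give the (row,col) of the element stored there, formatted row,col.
3,3

lane 13⇒13/4=3, 13 mod 4=1
i=1  r:2·1+1⇒3  c:3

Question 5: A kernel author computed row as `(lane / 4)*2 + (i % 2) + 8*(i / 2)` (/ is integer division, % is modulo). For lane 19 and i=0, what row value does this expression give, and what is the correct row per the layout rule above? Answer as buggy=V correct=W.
buggy=8 correct=6

`(lane / 4)*2 + (i % 2) + 8*(i / 2)`[19,0]=>8
L=19=>grp=19>>2=4, tig=19&3=3
[0]=>row 3·2+0=6  col grp=4
row: 8 vs 6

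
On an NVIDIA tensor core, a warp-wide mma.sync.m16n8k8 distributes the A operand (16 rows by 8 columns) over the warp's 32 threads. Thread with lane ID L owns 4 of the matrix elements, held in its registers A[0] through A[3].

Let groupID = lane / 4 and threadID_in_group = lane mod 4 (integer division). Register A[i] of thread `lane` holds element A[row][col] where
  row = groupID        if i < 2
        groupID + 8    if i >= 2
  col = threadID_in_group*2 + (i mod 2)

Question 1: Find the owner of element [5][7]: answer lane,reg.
r:5=>grp=5,rB=0  c:7=>tig=3,lo=1
L=5*4+3=23  i=0*2+1=1

23,1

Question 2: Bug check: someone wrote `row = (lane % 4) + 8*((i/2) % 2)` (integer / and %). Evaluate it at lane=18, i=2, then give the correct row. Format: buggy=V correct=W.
buggy=10 correct=12

`(lane % 4) + 8*((i/2) % 2)`[18,2]=>10
18: grp=4,tig=2
[2] (4+8,2*2+0) = (12,4)
row: 10 vs 12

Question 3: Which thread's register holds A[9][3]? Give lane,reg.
r: 9->gid=1,r8=1  c: 3->tid=1,i&1=1
L=1*4+1=5  i=1*2+1=3

5,3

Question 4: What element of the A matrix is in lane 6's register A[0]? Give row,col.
1,4

lane 6->6/4=1, 6 mod 4=2
i=0  r:1+0->1  c:2·2+0->4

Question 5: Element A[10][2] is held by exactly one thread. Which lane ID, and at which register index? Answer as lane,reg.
9,2

r=10->g=2,rb=1  c=2->t=1,b0=0
L=2*4+1=9  i=1*2+0=2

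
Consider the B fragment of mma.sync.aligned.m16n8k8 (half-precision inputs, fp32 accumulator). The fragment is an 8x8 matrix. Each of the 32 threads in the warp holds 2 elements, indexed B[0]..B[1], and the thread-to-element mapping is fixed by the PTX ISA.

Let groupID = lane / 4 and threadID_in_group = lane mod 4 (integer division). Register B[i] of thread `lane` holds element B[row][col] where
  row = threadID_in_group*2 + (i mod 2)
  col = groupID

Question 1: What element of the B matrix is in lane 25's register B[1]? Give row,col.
3,6

25: gid=6,tid=1
[1] (1*2+1,6) = (3,6)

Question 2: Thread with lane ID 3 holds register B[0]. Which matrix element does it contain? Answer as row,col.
6,0

lane 3: gr=0 (3/4), th=3 (3%4)
i=0: r=3*2+0=6, c=gr=0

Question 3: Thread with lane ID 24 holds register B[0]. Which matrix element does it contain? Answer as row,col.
0,6

L=24→G=24>>2=6, T=24&3=0
[0]→row 0·2+0=0  col G=6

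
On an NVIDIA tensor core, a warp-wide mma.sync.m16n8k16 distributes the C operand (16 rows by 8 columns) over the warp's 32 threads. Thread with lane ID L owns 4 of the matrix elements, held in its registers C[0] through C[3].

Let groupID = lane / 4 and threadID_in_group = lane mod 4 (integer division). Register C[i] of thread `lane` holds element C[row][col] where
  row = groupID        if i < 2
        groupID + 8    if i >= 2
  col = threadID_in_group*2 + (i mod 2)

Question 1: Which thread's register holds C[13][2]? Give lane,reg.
21,2

r=13→G=5,rhi=1  c=2→T=1,p=0
L=5*4+1=21  i=1*2+0=2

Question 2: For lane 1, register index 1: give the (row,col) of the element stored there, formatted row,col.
1: grp=0,tig=1
[1] (0+0,1*2+1) = (0,3)

0,3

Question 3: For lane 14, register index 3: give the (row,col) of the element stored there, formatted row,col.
14: g=3,t=2
[3] (3+8,2*2+1) = (11,5)

11,5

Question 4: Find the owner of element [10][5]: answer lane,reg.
r=10->g=2,rb=1  c=5->t=2,b0=1
L=2*4+2=10  i=1*2+1=3

10,3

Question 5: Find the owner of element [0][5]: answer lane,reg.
2,1

r=0→G=0,rhi=0  c=5→T=2,p=1
L=0*4+2=2  i=0*2+1=1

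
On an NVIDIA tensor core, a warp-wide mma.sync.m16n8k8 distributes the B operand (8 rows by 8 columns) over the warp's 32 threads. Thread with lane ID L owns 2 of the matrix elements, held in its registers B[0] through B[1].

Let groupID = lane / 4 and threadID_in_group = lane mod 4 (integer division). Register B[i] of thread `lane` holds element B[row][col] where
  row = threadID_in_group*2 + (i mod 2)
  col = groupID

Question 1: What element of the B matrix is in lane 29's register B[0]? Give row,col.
2,7

lane 29: gr=7 (29/4), th=1 (29%4)
i=0: r=1*2+0=2, c=gr=7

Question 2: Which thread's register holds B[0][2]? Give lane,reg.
c=2⇒gr=2  r=0⇒th=0,odd=0
L=2*4+0=8  i=0=0

8,0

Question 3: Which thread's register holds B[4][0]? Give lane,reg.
2,0

c:0=>grp=0  r:4=>tig=2,lo=0
L=0*4+2=2  i=0=0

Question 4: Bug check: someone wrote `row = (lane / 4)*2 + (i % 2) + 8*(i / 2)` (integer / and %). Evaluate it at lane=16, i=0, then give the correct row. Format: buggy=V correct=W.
buggy=8 correct=0

`(lane / 4)*2 + (i % 2) + 8*(i / 2)`[16,0]->8
lane 16: g=4 (16/4), t=0 (16%4)
i=0: r=0*2+0=0, c=g=4
row: 8 vs 0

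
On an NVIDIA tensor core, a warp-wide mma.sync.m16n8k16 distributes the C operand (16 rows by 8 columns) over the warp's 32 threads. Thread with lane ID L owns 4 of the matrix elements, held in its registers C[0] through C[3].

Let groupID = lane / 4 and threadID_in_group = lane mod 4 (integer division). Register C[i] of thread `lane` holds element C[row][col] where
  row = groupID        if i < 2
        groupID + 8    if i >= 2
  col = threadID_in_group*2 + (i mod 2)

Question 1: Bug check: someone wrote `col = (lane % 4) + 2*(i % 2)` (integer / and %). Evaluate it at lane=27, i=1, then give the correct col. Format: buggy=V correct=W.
buggy=5 correct=7

`(lane % 4) + 2*(i % 2)`[27,1]->5
lane 27->27/4=6, 27 mod 4=3
i=1  r:6+0->6  c:2·3+1->7
col: 5 vs 7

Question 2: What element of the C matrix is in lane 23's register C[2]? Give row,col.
23: gr=5,th=3
[2] (5+8,3*2+0) = (13,6)

13,6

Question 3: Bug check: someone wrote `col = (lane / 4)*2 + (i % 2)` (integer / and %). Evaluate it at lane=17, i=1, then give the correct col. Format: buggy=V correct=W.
`(lane / 4)*2 + (i % 2)`[17,1]=>9
lane 17: grp=4 (17/4), tig=1 (17%4)
i=1: r=4+0=4, c=1*2+1=3
col: 9 vs 3

buggy=9 correct=3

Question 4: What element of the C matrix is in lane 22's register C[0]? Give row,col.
lane 22->22/4=5, 22 mod 4=2
i=0  r:5+0->5  c:2·2+0->4

5,4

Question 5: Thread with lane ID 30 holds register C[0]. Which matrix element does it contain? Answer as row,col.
7,4

lane 30: G=7 (30/4), T=2 (30%4)
i=0: r=7+0=7, c=2*2+0=4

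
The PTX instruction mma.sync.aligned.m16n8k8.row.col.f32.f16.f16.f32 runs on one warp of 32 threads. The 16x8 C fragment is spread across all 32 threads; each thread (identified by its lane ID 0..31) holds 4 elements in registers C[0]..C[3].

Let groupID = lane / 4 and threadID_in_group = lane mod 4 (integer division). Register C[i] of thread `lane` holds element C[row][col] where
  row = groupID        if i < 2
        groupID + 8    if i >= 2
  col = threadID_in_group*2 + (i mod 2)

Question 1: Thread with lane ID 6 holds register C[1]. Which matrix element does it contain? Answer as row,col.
6: G=1,T=2
[1] (1+0,2*2+1) = (1,5)

1,5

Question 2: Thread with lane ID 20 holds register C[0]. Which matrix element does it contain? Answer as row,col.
5,0

lane 20->20/4=5, 20 mod 4=0
i=0  r:5+0->5  c:2·0+0->0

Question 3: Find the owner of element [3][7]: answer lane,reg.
15,1

r: 3->gid=3,r8=0  c: 7->tid=3,i&1=1
L=3*4+3=15  i=0*2+1=1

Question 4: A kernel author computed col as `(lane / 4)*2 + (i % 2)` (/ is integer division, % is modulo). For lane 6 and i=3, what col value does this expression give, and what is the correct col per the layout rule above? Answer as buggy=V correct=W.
`(lane / 4)*2 + (i % 2)`[6,3]→3
lane 6→6/4=1, 6 mod 4=2
i=3  r:1+8→9  c:2·2+1→5
col: 3 vs 5

buggy=3 correct=5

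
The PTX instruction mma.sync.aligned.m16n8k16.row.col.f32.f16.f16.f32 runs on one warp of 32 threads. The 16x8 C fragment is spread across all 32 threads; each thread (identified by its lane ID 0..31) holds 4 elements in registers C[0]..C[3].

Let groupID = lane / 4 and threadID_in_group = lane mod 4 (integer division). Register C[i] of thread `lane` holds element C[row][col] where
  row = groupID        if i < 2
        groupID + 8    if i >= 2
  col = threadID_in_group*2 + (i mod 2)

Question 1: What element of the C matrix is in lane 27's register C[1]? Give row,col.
6,7

lane 27: g=6 (27/4), t=3 (27%4)
i=1: r=6+0=6, c=3*2+1=7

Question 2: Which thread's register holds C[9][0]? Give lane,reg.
r: 9->gid=1,r8=1  c: 0->tid=0,i&1=0
L=1*4+0=4  i=1*2+0=2

4,2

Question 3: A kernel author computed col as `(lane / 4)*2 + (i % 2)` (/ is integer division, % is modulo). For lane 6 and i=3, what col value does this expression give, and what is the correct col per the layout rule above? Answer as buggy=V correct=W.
`(lane / 4)*2 + (i % 2)`[6,3]→3
L=6→G=6>>2=1, T=6&3=2
[3]→row 1+8=9  col 2·2+1=5
col: 3 vs 5

buggy=3 correct=5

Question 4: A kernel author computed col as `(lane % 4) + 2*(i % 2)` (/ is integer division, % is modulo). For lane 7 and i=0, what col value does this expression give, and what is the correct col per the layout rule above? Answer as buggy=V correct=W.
buggy=3 correct=6

`(lane % 4) + 2*(i % 2)`[7,0]->3
lane 7->7/4=1, 7 mod 4=3
i=0  r:1+0->1  c:2·3+0->6
col: 3 vs 6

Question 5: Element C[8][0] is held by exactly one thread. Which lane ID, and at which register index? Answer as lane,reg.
0,2

r: 8->gid=0,r8=1  c: 0->tid=0,i&1=0
L=0*4+0=0  i=1*2+0=2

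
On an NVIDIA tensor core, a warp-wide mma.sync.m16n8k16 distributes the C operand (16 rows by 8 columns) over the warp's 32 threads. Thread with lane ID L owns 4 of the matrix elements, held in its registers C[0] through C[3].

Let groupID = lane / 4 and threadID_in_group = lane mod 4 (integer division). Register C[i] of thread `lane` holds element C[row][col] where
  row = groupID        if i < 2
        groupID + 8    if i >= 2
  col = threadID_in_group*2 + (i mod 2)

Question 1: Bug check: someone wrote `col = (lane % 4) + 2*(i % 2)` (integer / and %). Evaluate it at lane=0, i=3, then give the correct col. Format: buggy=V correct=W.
`(lane % 4) + 2*(i % 2)`[0,3]->2
L=0->g=0>>2=0, t=0&3=0
[3]->row 0+8=8  col 0·2+1=1
col: 2 vs 1

buggy=2 correct=1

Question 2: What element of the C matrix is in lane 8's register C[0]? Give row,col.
lane 8->8/4=2, 8 mod 4=0
i=0  r:2+0->2  c:2·0+0->0

2,0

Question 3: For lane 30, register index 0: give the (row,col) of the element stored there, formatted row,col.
7,4

L=30⇒gr=30>>2=7, th=30&3=2
[0]⇒row 7+0=7  col 2·2+0=4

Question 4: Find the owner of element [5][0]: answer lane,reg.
r=5⇒gr=5,Rb=0  c=0⇒th=0,odd=0
L=5*4+0=20  i=0*2+0=0

20,0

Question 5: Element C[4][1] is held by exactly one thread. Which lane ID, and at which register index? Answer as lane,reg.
r=4->g=4,rb=0  c=1->t=0,b0=1
L=4*4+0=16  i=0*2+1=1

16,1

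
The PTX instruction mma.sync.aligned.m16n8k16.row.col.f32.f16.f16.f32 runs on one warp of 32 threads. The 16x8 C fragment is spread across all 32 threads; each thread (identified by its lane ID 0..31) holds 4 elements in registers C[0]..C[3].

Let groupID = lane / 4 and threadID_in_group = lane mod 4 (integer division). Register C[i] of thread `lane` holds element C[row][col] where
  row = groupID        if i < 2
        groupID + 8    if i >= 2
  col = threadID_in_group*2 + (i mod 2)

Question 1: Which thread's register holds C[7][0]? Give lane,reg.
r=7->g=7,rb=0  c=0->t=0,b0=0
L=7*4+0=28  i=0*2+0=0

28,0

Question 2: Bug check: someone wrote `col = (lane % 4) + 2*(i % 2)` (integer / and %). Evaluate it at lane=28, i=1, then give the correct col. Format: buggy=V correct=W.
buggy=2 correct=1

`(lane % 4) + 2*(i % 2)`[28,1]⇒2
28: gr=7,th=0
[1] (7+0,0*2+1) = (7,1)
col: 2 vs 1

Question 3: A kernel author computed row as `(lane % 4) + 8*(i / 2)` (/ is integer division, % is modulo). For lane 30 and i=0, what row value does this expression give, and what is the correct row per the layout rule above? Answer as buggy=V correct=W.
buggy=2 correct=7

`(lane % 4) + 8*(i / 2)`[30,0]⇒2
lane 30⇒30/4=7, 30 mod 4=2
i=0  r:7+0⇒7  c:2·2+0⇒4
row: 2 vs 7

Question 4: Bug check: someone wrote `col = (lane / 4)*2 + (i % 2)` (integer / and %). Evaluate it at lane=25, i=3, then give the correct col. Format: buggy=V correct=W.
buggy=13 correct=3

`(lane / 4)*2 + (i % 2)`[25,3]=>13
lane 25=>25/4=6, 25 mod 4=1
i=3  r:6+8=>14  c:2·1+1=>3
col: 13 vs 3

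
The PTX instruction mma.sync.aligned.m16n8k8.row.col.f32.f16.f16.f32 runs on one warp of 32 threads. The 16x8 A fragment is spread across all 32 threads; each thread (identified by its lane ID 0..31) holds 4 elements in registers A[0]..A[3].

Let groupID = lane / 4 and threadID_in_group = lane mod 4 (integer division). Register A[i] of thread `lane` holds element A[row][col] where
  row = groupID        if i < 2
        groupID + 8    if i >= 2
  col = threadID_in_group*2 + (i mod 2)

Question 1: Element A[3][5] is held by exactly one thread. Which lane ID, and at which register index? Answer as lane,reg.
r: 3->gid=3,r8=0  c: 5->tid=2,i&1=1
L=3*4+2=14  i=0*2+1=1

14,1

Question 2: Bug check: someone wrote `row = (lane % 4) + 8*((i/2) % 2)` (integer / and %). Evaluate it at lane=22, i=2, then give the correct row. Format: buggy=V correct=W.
buggy=10 correct=13

`(lane % 4) + 8*((i/2) % 2)`[22,2]->10
22: g=5,t=2
[2] (5+8,2*2+0) = (13,4)
row: 10 vs 13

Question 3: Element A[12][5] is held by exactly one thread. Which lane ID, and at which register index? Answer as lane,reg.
r=12→G=4,rhi=1  c=5→T=2,p=1
L=4*4+2=18  i=1*2+1=3

18,3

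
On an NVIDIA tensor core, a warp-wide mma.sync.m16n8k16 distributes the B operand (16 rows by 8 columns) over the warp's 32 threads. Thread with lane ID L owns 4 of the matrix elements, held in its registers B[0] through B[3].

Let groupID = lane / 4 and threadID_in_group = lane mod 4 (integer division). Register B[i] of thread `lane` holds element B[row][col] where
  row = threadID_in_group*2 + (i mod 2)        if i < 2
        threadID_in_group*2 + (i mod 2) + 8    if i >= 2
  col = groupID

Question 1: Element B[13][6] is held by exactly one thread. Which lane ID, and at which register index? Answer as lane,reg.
c=6⇒gr=6  r=13⇒Rb=1,th=2,odd=1
L=6*4+2=26  i=1*2+1=3

26,3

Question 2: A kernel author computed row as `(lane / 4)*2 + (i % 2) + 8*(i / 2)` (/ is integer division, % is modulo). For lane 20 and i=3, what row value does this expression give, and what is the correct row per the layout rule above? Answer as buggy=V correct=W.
`(lane / 4)*2 + (i % 2) + 8*(i / 2)`[20,3]->19
L=20->g=20>>2=5, t=20&3=0
[3]->row 0·2+1+8=9  col g=5
row: 19 vs 9

buggy=19 correct=9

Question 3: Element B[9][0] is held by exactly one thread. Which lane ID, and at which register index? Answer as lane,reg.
c=0→G=0  r=9→rhi=1,T=0,p=1
L=0*4+0=0  i=1*2+1=3

0,3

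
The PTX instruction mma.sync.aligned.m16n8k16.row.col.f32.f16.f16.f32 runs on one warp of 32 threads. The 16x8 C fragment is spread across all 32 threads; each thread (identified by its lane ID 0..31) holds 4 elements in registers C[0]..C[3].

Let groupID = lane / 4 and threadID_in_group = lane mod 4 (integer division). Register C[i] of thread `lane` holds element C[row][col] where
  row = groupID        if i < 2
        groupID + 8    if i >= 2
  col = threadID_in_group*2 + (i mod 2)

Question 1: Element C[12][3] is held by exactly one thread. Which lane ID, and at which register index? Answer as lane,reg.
17,3

r: 12->gid=4,r8=1  c: 3->tid=1,i&1=1
L=4*4+1=17  i=1*2+1=3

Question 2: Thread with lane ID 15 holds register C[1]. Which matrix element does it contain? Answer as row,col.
15: grp=3,tig=3
[1] (3+0,3*2+1) = (3,7)

3,7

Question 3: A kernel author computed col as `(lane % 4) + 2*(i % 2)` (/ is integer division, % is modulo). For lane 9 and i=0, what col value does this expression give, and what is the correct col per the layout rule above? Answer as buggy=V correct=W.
buggy=1 correct=2

`(lane % 4) + 2*(i % 2)`[9,0]⇒1
lane 9⇒9/4=2, 9 mod 4=1
i=0  r:2+0⇒2  c:2·1+0⇒2
col: 1 vs 2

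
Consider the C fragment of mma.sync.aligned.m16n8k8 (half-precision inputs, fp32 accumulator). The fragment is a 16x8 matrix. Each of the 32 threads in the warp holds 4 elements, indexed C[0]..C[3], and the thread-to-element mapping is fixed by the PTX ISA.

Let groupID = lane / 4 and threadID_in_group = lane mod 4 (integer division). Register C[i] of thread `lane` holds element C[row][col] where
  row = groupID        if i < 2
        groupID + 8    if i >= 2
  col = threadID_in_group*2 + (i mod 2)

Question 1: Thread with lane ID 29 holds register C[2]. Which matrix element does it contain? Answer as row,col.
lane 29: gr=7 (29/4), th=1 (29%4)
i=2: r=7+8=15, c=1*2+0=2

15,2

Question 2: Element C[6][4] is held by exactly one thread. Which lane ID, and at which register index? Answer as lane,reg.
26,0

r=6→G=6,rhi=0  c=4→T=2,p=0
L=6*4+2=26  i=0*2+0=0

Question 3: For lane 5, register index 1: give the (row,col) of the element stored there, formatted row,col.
1,3

5: grp=1,tig=1
[1] (1+0,1*2+1) = (1,3)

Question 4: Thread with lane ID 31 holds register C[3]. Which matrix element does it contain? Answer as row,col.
L=31=>grp=31>>2=7, tig=31&3=3
[3]=>row 7+8=15  col 3·2+1=7

15,7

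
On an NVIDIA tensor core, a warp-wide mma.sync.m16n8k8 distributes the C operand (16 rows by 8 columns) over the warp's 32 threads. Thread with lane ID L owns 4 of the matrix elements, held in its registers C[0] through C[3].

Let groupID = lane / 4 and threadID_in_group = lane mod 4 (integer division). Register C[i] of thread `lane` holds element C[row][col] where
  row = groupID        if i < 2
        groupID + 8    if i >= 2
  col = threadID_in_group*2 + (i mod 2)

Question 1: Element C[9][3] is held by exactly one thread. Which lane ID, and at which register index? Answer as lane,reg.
r=9→G=1,rhi=1  c=3→T=1,p=1
L=1*4+1=5  i=1*2+1=3

5,3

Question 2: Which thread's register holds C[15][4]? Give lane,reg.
r:15=>grp=7,rB=1  c:4=>tig=2,lo=0
L=7*4+2=30  i=1*2+0=2

30,2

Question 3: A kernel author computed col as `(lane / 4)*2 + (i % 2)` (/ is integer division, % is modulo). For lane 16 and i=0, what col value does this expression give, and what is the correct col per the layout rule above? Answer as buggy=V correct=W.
buggy=8 correct=0

`(lane / 4)*2 + (i % 2)`[16,0]->8
lane 16->16/4=4, 16 mod 4=0
i=0  r:4+0->4  c:2·0+0->0
col: 8 vs 0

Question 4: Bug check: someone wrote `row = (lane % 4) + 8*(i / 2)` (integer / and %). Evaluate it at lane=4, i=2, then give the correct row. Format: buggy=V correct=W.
buggy=8 correct=9

`(lane % 4) + 8*(i / 2)`[4,2]->8
lane 4: gid=1 (4/4), tid=0 (4%4)
i=2: r=1+8=9, c=0*2+0=0
row: 8 vs 9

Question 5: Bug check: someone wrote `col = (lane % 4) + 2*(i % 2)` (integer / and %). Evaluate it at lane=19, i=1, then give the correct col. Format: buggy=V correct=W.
`(lane % 4) + 2*(i % 2)`[19,1]=>5
19: grp=4,tig=3
[1] (4+0,3*2+1) = (4,7)
col: 5 vs 7

buggy=5 correct=7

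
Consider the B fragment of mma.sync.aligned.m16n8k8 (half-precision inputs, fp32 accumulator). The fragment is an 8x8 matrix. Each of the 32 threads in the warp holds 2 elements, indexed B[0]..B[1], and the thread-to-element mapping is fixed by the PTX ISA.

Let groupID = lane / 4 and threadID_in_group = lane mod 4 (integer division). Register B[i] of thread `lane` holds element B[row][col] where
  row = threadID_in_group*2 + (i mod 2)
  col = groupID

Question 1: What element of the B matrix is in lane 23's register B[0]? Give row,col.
6,5

lane 23: grp=5 (23/4), tig=3 (23%4)
i=0: r=3*2+0=6, c=grp=5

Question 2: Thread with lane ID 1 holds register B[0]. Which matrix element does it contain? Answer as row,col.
1: gid=0,tid=1
[0] (1*2+0,0) = (2,0)

2,0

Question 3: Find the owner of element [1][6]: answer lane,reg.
c=6→G=6  r=1→T=0,p=1
L=6*4+0=24  i=1=1

24,1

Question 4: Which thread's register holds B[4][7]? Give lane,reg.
c:7=>grp=7  r:4=>tig=2,lo=0
L=7*4+2=30  i=0=0

30,0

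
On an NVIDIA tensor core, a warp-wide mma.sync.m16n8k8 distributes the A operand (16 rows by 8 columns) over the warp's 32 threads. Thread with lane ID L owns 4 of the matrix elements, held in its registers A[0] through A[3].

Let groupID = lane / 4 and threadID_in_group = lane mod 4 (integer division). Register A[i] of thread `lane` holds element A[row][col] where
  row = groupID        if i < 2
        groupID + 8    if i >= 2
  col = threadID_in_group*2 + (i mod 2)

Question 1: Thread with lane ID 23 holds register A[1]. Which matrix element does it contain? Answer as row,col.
5,7

23: g=5,t=3
[1] (5+0,3*2+1) = (5,7)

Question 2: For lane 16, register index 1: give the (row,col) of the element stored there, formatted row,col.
lane 16->16/4=4, 16 mod 4=0
i=1  r:4+0->4  c:2·0+1->1

4,1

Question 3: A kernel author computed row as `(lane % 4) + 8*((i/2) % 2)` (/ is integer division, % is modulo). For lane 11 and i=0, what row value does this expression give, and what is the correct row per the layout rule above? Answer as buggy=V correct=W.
`(lane % 4) + 8*((i/2) % 2)`[11,0]⇒3
lane 11⇒11/4=2, 11 mod 4=3
i=0  r:2+0⇒2  c:2·3+0⇒6
row: 3 vs 2

buggy=3 correct=2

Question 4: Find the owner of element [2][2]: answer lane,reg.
9,0

r: 2->gid=2,r8=0  c: 2->tid=1,i&1=0
L=2*4+1=9  i=0*2+0=0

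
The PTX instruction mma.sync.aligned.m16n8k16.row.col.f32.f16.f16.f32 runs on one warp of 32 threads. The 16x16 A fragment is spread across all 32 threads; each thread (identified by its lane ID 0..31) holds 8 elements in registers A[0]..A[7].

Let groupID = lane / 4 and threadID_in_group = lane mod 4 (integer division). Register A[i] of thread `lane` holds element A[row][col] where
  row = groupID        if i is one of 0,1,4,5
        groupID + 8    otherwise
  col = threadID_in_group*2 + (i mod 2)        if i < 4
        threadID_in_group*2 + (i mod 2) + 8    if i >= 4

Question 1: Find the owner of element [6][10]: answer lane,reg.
25,4

r=6⇒gr=6,Rb=0  c=10⇒Cb=1,th=1,odd=0
L=6*4+1=25  i=1*4+0*2+0=4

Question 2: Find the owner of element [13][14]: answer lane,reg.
r: 13->gid=5,r8=1  c: 14->c8=1,tid=3,i&1=0
L=5*4+3=23  i=1*4+1*2+0=6

23,6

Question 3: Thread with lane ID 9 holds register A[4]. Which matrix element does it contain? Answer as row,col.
2,10

lane 9: gid=2 (9/4), tid=1 (9%4)
i=4: r=2+0=2, c=1*2+0+8=10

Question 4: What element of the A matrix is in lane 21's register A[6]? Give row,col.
13,10

lane 21: grp=5 (21/4), tig=1 (21%4)
i=6: r=5+8=13, c=1*2+0+8=10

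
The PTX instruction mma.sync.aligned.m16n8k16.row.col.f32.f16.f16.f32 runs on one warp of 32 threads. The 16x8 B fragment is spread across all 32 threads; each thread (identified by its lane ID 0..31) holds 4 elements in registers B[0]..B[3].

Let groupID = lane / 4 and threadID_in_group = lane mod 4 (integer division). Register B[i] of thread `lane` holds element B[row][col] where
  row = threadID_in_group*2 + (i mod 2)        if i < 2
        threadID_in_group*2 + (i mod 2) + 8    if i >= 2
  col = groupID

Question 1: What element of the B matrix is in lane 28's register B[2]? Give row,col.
8,7

lane 28→28/4=7, 28 mod 4=0
i=2  r:2·0+0+8→8  c:7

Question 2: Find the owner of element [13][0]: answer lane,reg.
2,3

c:0=>grp=0  r:13=>rB=1,tig=2,lo=1
L=0*4+2=2  i=1*2+1=3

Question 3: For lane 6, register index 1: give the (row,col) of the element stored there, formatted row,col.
6: g=1,t=2
[1] (2*2+1+0,1) = (5,1)

5,1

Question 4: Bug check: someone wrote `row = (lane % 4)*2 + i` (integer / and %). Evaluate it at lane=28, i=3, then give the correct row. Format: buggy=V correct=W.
`(lane % 4)*2 + i`[28,3]→3
28: G=7,T=0
[3] (0*2+1+8,7) = (9,7)
row: 3 vs 9

buggy=3 correct=9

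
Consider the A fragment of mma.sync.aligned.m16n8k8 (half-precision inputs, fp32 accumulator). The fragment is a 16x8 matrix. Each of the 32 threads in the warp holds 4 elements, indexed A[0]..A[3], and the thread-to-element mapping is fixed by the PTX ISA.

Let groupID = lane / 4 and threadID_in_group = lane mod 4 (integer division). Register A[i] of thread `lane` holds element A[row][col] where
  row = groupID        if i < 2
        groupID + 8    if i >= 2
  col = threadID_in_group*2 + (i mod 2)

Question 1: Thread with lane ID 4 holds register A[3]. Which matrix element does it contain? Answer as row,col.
9,1

lane 4→4/4=1, 4 mod 4=0
i=3  r:1+8→9  c:2·0+1→1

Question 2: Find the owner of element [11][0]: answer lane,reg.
r=11→G=3,rhi=1  c=0→T=0,p=0
L=3*4+0=12  i=1*2+0=2

12,2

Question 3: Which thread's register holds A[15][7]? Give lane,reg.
31,3

r=15⇒gr=7,Rb=1  c=7⇒th=3,odd=1
L=7*4+3=31  i=1*2+1=3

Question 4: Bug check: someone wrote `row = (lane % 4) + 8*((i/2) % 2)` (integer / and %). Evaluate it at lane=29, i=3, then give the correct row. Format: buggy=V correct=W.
buggy=9 correct=15

`(lane % 4) + 8*((i/2) % 2)`[29,3]->9
L=29->gid=29>>2=7, tid=29&3=1
[3]->row 7+8=15  col 1·2+1=3
row: 9 vs 15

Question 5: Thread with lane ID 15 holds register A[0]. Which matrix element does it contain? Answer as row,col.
3,6

lane 15: grp=3 (15/4), tig=3 (15%4)
i=0: r=3+0=3, c=3*2+0=6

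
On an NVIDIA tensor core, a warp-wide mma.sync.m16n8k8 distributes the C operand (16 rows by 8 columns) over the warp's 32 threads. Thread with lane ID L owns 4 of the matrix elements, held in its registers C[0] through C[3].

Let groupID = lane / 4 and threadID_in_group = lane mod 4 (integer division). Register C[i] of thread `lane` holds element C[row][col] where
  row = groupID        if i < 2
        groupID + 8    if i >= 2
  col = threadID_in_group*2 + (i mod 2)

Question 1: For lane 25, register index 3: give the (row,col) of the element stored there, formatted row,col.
25: gr=6,th=1
[3] (6+8,1*2+1) = (14,3)

14,3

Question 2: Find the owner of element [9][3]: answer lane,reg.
r: 9->gid=1,r8=1  c: 3->tid=1,i&1=1
L=1*4+1=5  i=1*2+1=3

5,3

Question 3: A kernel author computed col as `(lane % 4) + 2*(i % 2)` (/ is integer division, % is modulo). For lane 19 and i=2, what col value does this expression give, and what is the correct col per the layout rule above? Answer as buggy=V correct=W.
buggy=3 correct=6

`(lane % 4) + 2*(i % 2)`[19,2]->3
lane 19->19/4=4, 19 mod 4=3
i=2  r:4+8->12  c:2·3+0->6
col: 3 vs 6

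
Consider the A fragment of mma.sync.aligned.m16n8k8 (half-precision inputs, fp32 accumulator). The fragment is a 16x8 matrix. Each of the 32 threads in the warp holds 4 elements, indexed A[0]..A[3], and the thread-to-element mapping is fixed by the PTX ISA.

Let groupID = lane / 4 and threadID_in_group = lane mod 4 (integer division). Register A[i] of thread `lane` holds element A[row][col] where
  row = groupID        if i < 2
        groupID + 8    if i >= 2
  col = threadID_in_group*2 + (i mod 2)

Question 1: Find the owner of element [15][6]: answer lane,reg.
31,2

r=15->g=7,rb=1  c=6->t=3,b0=0
L=7*4+3=31  i=1*2+0=2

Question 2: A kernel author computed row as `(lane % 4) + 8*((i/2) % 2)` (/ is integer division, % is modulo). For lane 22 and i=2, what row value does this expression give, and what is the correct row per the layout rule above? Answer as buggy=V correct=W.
buggy=10 correct=13

`(lane % 4) + 8*((i/2) % 2)`[22,2]=>10
lane 22: grp=5 (22/4), tig=2 (22%4)
i=2: r=5+8=13, c=2*2+0=4
row: 10 vs 13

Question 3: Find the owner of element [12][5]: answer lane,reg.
18,3

r=12⇒gr=4,Rb=1  c=5⇒th=2,odd=1
L=4*4+2=18  i=1*2+1=3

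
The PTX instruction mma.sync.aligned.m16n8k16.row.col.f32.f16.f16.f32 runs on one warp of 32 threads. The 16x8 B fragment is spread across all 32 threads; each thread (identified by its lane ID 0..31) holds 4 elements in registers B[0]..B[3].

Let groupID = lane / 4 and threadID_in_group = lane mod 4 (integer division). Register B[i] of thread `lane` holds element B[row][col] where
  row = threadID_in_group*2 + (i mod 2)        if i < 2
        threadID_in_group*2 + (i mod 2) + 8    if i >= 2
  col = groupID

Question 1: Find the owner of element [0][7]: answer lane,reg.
28,0

c:7=>grp=7  r:0=>rB=0,tig=0,lo=0
L=7*4+0=28  i=0*2+0=0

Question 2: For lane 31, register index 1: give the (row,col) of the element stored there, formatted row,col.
7,7

L=31->gid=31>>2=7, tid=31&3=3
[1]->row 3·2+1+0=7  col gid=7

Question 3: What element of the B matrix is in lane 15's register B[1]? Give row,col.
15: G=3,T=3
[1] (3*2+1+0,3) = (7,3)

7,3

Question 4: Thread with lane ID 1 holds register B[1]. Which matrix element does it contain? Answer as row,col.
3,0

L=1->gid=1>>2=0, tid=1&3=1
[1]->row 1·2+1+0=3  col gid=0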